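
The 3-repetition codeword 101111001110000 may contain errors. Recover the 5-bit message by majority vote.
Split into 3-bit blocks and majority-vote each:
  block 1 = 101: 2 ones, 1 zeros → 1
  block 2 = 111: 3 ones, 0 zeros → 1
  block 3 = 001: 1 ones, 2 zeros → 0
  block 4 = 110: 2 ones, 1 zeros → 1
  block 5 = 000: 0 ones, 3 zeros → 0
Decoded = 11010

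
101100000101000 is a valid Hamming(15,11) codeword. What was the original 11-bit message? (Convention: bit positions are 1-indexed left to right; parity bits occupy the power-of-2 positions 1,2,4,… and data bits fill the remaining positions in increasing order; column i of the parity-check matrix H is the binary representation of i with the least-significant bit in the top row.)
Parity bits occupy power-of-2 positions; data bits are at positions {3,5,6,7,9,10,11,12,13,14,15} (1-indexed).
Extract: c[3]=1 c[5]=0 c[6]=0 c[7]=0 c[9]=0 c[10]=1 c[11]=0 c[12]=1 c[13]=0 c[14]=0 c[15]=0
Data = 10000101000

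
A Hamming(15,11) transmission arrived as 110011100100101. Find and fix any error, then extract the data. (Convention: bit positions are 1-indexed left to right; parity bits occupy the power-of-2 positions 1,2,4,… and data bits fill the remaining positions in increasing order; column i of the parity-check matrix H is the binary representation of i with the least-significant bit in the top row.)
Syndrome s = H · r^T (mod 2), r = 110011100100101:
  s[0] = (101010101010101)·(110011100100101) mod 2 = 1+0+0+0+1+0+1+0+0+0+0+0+1+0+1 mod 2 = 1
  s[1] = (011001100110011)·(110011100100101) mod 2 = 0+1+0+0+0+1+1+0+0+1+0+0+0+0+1 mod 2 = 1
  s[2] = (000111100001111)·(110011100100101) mod 2 = 0+0+0+0+1+1+1+0+0+0+0+0+1+0+1 mod 2 = 1
  s[3] = (000000011111111)·(110011100100101) mod 2 = 0+0+0+0+0+0+0+0+0+1+0+0+1+0+1 mod 2 = 1
Syndrome = 1111
Column 15 of H equals this syndrome → error at bit 15 (1-indexed).
Flip bit 15: 110011100100101 → 110011100100100
Extract data bits at positions {3,5,6,7,9,10,11,12,13,14,15}: 01110100100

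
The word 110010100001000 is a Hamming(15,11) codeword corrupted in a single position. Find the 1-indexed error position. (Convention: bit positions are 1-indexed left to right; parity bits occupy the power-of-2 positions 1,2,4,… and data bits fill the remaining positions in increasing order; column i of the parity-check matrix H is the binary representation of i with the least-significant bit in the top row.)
Syndrome s = H · r^T (mod 2), r = 110010100001000:
  s[0] = (101010101010101)·(110010100001000) mod 2 = 1+0+0+0+1+0+1+0+0+0+0+0+0+0+0 mod 2 = 1
  s[1] = (011001100110011)·(110010100001000) mod 2 = 0+1+0+0+0+0+1+0+0+0+0+0+0+0+0 mod 2 = 0
  s[2] = (000111100001111)·(110010100001000) mod 2 = 0+0+0+0+1+0+1+0+0+0+0+1+0+0+0 mod 2 = 1
  s[3] = (000000011111111)·(110010100001000) mod 2 = 0+0+0+0+0+0+0+0+0+0+0+1+0+0+0 mod 2 = 1
Syndrome = 1011
Column i of H is the binary representation of i, so the syndrome is the binary index of the flipped bit.
Read s = 1011 with s[0] as LSB: 1·2^0 + 0·2^1 + 1·2^2 + 1·2^3 = 13.
Error is at bit position 13.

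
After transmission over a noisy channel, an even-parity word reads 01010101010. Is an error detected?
Sum of received bits: 0+1+0+1+0+1+0+1+0+1+0 = 5; 5 mod 2 = 1. Result is 1 ≠ 0 → error detected.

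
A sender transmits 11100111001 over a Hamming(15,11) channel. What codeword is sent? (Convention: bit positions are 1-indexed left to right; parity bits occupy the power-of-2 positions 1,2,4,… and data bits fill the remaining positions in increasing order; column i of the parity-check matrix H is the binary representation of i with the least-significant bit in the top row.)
Codeword c = d · G (mod 2), d = 11100111001:
  c[0] = d·G[:,0] = (11100111001)·(11011010101) mod 2 = 1+1+0+0+0+0+1+0+0+0+1 mod 2 = 0
  c[1] = d·G[:,1] = (11100111001)·(10110110011) mod 2 = 1+0+1+0+0+1+1+0+0+0+1 mod 2 = 1
  c[2] = d·G[:,2] = (11100111001)·(10000000000) mod 2 = 1+0+0+0+0+0+0+0+0+0+0 mod 2 = 1
  c[3] = d·G[:,3] = (11100111001)·(01110001111) mod 2 = 0+1+1+0+0+0+0+1+0+0+1 mod 2 = 0
  c[4] = d·G[:,4] = (11100111001)·(01000000000) mod 2 = 0+1+0+0+0+0+0+0+0+0+0 mod 2 = 1
  c[5] = d·G[:,5] = (11100111001)·(00100000000) mod 2 = 0+0+1+0+0+0+0+0+0+0+0 mod 2 = 1
  c[6] = d·G[:,6] = (11100111001)·(00010000000) mod 2 = 0+0+0+0+0+0+0+0+0+0+0 mod 2 = 0
  c[7] = d·G[:,7] = (11100111001)·(00001111111) mod 2 = 0+0+0+0+0+1+1+1+0+0+1 mod 2 = 0
  c[8] = d·G[:,8] = (11100111001)·(00001000000) mod 2 = 0+0+0+0+0+0+0+0+0+0+0 mod 2 = 0
  c[9] = d·G[:,9] = (11100111001)·(00000100000) mod 2 = 0+0+0+0+0+1+0+0+0+0+0 mod 2 = 1
  c[10] = d·G[:,10] = (11100111001)·(00000010000) mod 2 = 0+0+0+0+0+0+1+0+0+0+0 mod 2 = 1
  c[11] = d·G[:,11] = (11100111001)·(00000001000) mod 2 = 0+0+0+0+0+0+0+1+0+0+0 mod 2 = 1
  c[12] = d·G[:,12] = (11100111001)·(00000000100) mod 2 = 0+0+0+0+0+0+0+0+0+0+0 mod 2 = 0
  c[13] = d·G[:,13] = (11100111001)·(00000000010) mod 2 = 0+0+0+0+0+0+0+0+0+0+0 mod 2 = 0
  c[14] = d·G[:,14] = (11100111001)·(00000000001) mod 2 = 0+0+0+0+0+0+0+0+0+0+1 mod 2 = 1
Codeword = 011011000111001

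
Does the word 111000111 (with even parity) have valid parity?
Sum of all bits: 1+1+1+0+0+0+1+1+1 = 6; 6 mod 2 = 0. Result is 0 → valid parity.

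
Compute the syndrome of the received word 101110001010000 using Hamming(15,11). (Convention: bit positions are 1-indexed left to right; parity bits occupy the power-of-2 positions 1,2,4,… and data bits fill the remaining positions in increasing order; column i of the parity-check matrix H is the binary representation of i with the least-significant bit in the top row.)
Syndrome s = H · r^T (mod 2), r = 101110001010000:
  s[0] = (101010101010101)·(101110001010000) mod 2 = 1+0+1+0+1+0+0+0+1+0+1+0+0+0+0 mod 2 = 1
  s[1] = (011001100110011)·(101110001010000) mod 2 = 0+0+1+0+0+0+0+0+0+0+1+0+0+0+0 mod 2 = 0
  s[2] = (000111100001111)·(101110001010000) mod 2 = 0+0+0+1+1+0+0+0+0+0+0+0+0+0+0 mod 2 = 0
  s[3] = (000000011111111)·(101110001010000) mod 2 = 0+0+0+0+0+0+0+0+1+0+1+0+0+0+0 mod 2 = 0
Syndrome = 1000
Non-zero syndrome: error at position 1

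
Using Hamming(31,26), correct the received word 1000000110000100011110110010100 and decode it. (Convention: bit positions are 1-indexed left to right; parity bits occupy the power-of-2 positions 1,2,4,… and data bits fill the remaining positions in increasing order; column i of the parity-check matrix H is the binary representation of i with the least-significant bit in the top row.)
Syndrome s = H · r^T (mod 2), r = 1000000110000100011110110010100:
  s[0] = (1010101010101010101010101010101)·(1000000110000100011110110010100) mod 2 = 1+0+0+0+0+0+0+0+1+0+0+0+0+0+0+0+0+0+1+0+1+0+1+0+0+0+1+0+1+0+0 mod 2 = 1
  s[1] = (0110011001100110011001100110011)·(1000000110000100011110110010100) mod 2 = 0+0+0+0+0+0+0+0+0+0+0+0+0+1+0+0+0+1+1+0+0+0+1+0+0+0+1+0+0+0+0 mod 2 = 1
  s[2] = (0001111000011110000111100001111)·(1000000110000100011110110010100) mod 2 = 0+0+0+0+0+0+0+0+0+0+0+0+0+1+0+0+0+0+0+1+1+0+1+0+0+0+0+0+1+0+0 mod 2 = 1
  s[3] = (0000000111111110000000011111111)·(1000000110000100011110110010100) mod 2 = 0+0+0+0+0+0+0+1+1+0+0+0+0+1+0+0+0+0+0+0+0+0+0+1+0+0+1+0+1+0+0 mod 2 = 0
  s[4] = (0000000000000001111111111111111)·(1000000110000100011110110010100) mod 2 = 0+0+0+0+0+0+0+0+0+0+0+0+0+0+0+0+0+1+1+1+1+0+1+1+0+0+1+0+1+0+0 mod 2 = 0
Syndrome = 11100
Column 7 of H equals this syndrome → error at bit 7 (1-indexed).
Flip bit 7: 1000000110000100011110110010100 → 1000001110000100011110110010100
Extract data bits at positions {3,5,6,7,9,10,11,12,13,14,15,17,18,19,20,21,22,23,24,25,26,27,28,29,30,31}: 00011000010011110110010100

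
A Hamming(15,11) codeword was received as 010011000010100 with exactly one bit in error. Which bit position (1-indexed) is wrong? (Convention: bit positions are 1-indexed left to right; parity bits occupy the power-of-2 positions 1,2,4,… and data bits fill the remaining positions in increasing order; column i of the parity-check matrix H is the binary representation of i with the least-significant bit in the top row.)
Syndrome s = H · r^T (mod 2), r = 010011000010100:
  s[0] = (101010101010101)·(010011000010100) mod 2 = 0+0+0+0+1+0+0+0+0+0+1+0+1+0+0 mod 2 = 1
  s[1] = (011001100110011)·(010011000010100) mod 2 = 0+1+0+0+0+1+0+0+0+0+1+0+0+0+0 mod 2 = 1
  s[2] = (000111100001111)·(010011000010100) mod 2 = 0+0+0+0+1+1+0+0+0+0+0+0+1+0+0 mod 2 = 1
  s[3] = (000000011111111)·(010011000010100) mod 2 = 0+0+0+0+0+0+0+0+0+0+1+0+1+0+0 mod 2 = 0
Syndrome = 1110
Column i of H is the binary representation of i, so the syndrome is the binary index of the flipped bit.
Read s = 1110 with s[0] as LSB: 1·2^0 + 1·2^1 + 1·2^2 + 0·2^3 = 7.
Error is at bit position 7.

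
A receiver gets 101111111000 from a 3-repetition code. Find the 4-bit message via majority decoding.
Split into 3-bit blocks and majority-vote each:
  block 1 = 101: 2 ones, 1 zeros → 1
  block 2 = 111: 3 ones, 0 zeros → 1
  block 3 = 111: 3 ones, 0 zeros → 1
  block 4 = 000: 0 ones, 3 zeros → 0
Decoded = 1110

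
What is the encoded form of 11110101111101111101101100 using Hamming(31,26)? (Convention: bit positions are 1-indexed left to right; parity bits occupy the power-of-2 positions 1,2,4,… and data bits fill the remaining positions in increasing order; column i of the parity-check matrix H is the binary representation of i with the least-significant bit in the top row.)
Codeword c = d · G (mod 2), d = 11110101111101111101101100:
  c[0] = d·G[:,0] = (11110101111101111101101100)·(11011010101101010101010101) mod 2 = 1+1+0+1+0+0+0+0+1+0+1+1+0+1+0+1+0+1+0+1+0+0+0+1+0+0 mod 2 = 1
  c[1] = d·G[:,1] = (11110101111101111101101100)·(10110110011011001100110011) mod 2 = 1+0+1+1+0+1+0+0+0+1+1+0+0+1+0+0+1+1+0+0+1+0+0+0+0+0 mod 2 = 0
  c[2] = d·G[:,2] = (11110101111101111101101100)·(10000000000000000000000000) mod 2 = 1+0+0+0+0+0+0+0+0+0+0+0+0+0+0+0+0+0+0+0+0+0+0+0+0+0 mod 2 = 1
  c[3] = d·G[:,3] = (11110101111101111101101100)·(01110001111000111100001111) mod 2 = 0+1+1+1+0+0+0+1+1+1+1+0+0+0+1+1+1+1+0+0+0+0+1+1+0+0 mod 2 = 1
  c[4] = d·G[:,4] = (11110101111101111101101100)·(01000000000000000000000000) mod 2 = 0+1+0+0+0+0+0+0+0+0+0+0+0+0+0+0+0+0+0+0+0+0+0+0+0+0 mod 2 = 1
  c[5] = d·G[:,5] = (11110101111101111101101100)·(00100000000000000000000000) mod 2 = 0+0+1+0+0+0+0+0+0+0+0+0+0+0+0+0+0+0+0+0+0+0+0+0+0+0 mod 2 = 1
  c[6] = d·G[:,6] = (11110101111101111101101100)·(00010000000000000000000000) mod 2 = 0+0+0+1+0+0+0+0+0+0+0+0+0+0+0+0+0+0+0+0+0+0+0+0+0+0 mod 2 = 1
  c[7] = d·G[:,7] = (11110101111101111101101100)·(00001111111000000011111111) mod 2 = 0+0+0+0+0+1+0+1+1+1+1+0+0+0+0+0+0+0+0+1+1+0+1+1+0+0 mod 2 = 1
  c[8] = d·G[:,8] = (11110101111101111101101100)·(00001000000000000000000000) mod 2 = 0+0+0+0+0+0+0+0+0+0+0+0+0+0+0+0+0+0+0+0+0+0+0+0+0+0 mod 2 = 0
  c[9] = d·G[:,9] = (11110101111101111101101100)·(00000100000000000000000000) mod 2 = 0+0+0+0+0+1+0+0+0+0+0+0+0+0+0+0+0+0+0+0+0+0+0+0+0+0 mod 2 = 1
  c[10] = d·G[:,10] = (11110101111101111101101100)·(00000010000000000000000000) mod 2 = 0+0+0+0+0+0+0+0+0+0+0+0+0+0+0+0+0+0+0+0+0+0+0+0+0+0 mod 2 = 0
  c[11] = d·G[:,11] = (11110101111101111101101100)·(00000001000000000000000000) mod 2 = 0+0+0+0+0+0+0+1+0+0+0+0+0+0+0+0+0+0+0+0+0+0+0+0+0+0 mod 2 = 1
  c[12] = d·G[:,12] = (11110101111101111101101100)·(00000000100000000000000000) mod 2 = 0+0+0+0+0+0+0+0+1+0+0+0+0+0+0+0+0+0+0+0+0+0+0+0+0+0 mod 2 = 1
  c[13] = d·G[:,13] = (11110101111101111101101100)·(00000000010000000000000000) mod 2 = 0+0+0+0+0+0+0+0+0+1+0+0+0+0+0+0+0+0+0+0+0+0+0+0+0+0 mod 2 = 1
  c[14] = d·G[:,14] = (11110101111101111101101100)·(00000000001000000000000000) mod 2 = 0+0+0+0+0+0+0+0+0+0+1+0+0+0+0+0+0+0+0+0+0+0+0+0+0+0 mod 2 = 1
  c[15] = d·G[:,15] = (11110101111101111101101100)·(00000000000111111111111111) mod 2 = 0+0+0+0+0+0+0+0+0+0+0+1+0+1+1+1+1+1+0+1+1+0+1+1+0+0 mod 2 = 0
  c[16] = d·G[:,16] = (11110101111101111101101100)·(00000000000100000000000000) mod 2 = 0+0+0+0+0+0+0+0+0+0+0+1+0+0+0+0+0+0+0+0+0+0+0+0+0+0 mod 2 = 1
  c[17] = d·G[:,17] = (11110101111101111101101100)·(00000000000010000000000000) mod 2 = 0+0+0+0+0+0+0+0+0+0+0+0+0+0+0+0+0+0+0+0+0+0+0+0+0+0 mod 2 = 0
  c[18] = d·G[:,18] = (11110101111101111101101100)·(00000000000001000000000000) mod 2 = 0+0+0+0+0+0+0+0+0+0+0+0+0+1+0+0+0+0+0+0+0+0+0+0+0+0 mod 2 = 1
  c[19] = d·G[:,19] = (11110101111101111101101100)·(00000000000000100000000000) mod 2 = 0+0+0+0+0+0+0+0+0+0+0+0+0+0+1+0+0+0+0+0+0+0+0+0+0+0 mod 2 = 1
  c[20] = d·G[:,20] = (11110101111101111101101100)·(00000000000000010000000000) mod 2 = 0+0+0+0+0+0+0+0+0+0+0+0+0+0+0+1+0+0+0+0+0+0+0+0+0+0 mod 2 = 1
  c[21] = d·G[:,21] = (11110101111101111101101100)·(00000000000000001000000000) mod 2 = 0+0+0+0+0+0+0+0+0+0+0+0+0+0+0+0+1+0+0+0+0+0+0+0+0+0 mod 2 = 1
  c[22] = d·G[:,22] = (11110101111101111101101100)·(00000000000000000100000000) mod 2 = 0+0+0+0+0+0+0+0+0+0+0+0+0+0+0+0+0+1+0+0+0+0+0+0+0+0 mod 2 = 1
  c[23] = d·G[:,23] = (11110101111101111101101100)·(00000000000000000010000000) mod 2 = 0+0+0+0+0+0+0+0+0+0+0+0+0+0+0+0+0+0+0+0+0+0+0+0+0+0 mod 2 = 0
  c[24] = d·G[:,24] = (11110101111101111101101100)·(00000000000000000001000000) mod 2 = 0+0+0+0+0+0+0+0+0+0+0+0+0+0+0+0+0+0+0+1+0+0+0+0+0+0 mod 2 = 1
  c[25] = d·G[:,25] = (11110101111101111101101100)·(00000000000000000000100000) mod 2 = 0+0+0+0+0+0+0+0+0+0+0+0+0+0+0+0+0+0+0+0+1+0+0+0+0+0 mod 2 = 1
  c[26] = d·G[:,26] = (11110101111101111101101100)·(00000000000000000000010000) mod 2 = 0+0+0+0+0+0+0+0+0+0+0+0+0+0+0+0+0+0+0+0+0+0+0+0+0+0 mod 2 = 0
  c[27] = d·G[:,27] = (11110101111101111101101100)·(00000000000000000000001000) mod 2 = 0+0+0+0+0+0+0+0+0+0+0+0+0+0+0+0+0+0+0+0+0+0+1+0+0+0 mod 2 = 1
  c[28] = d·G[:,28] = (11110101111101111101101100)·(00000000000000000000000100) mod 2 = 0+0+0+0+0+0+0+0+0+0+0+0+0+0+0+0+0+0+0+0+0+0+0+1+0+0 mod 2 = 1
  c[29] = d·G[:,29] = (11110101111101111101101100)·(00000000000000000000000010) mod 2 = 0+0+0+0+0+0+0+0+0+0+0+0+0+0+0+0+0+0+0+0+0+0+0+0+0+0 mod 2 = 0
  c[30] = d·G[:,30] = (11110101111101111101101100)·(00000000000000000000000001) mod 2 = 0+0+0+0+0+0+0+0+0+0+0+0+0+0+0+0+0+0+0+0+0+0+0+0+0+0 mod 2 = 0
Codeword = 1011111101011110101111101101100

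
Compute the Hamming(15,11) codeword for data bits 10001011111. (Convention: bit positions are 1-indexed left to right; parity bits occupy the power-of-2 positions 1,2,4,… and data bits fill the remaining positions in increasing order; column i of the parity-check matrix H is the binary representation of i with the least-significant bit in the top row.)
Codeword c = d · G (mod 2), d = 10001011111:
  c[0] = d·G[:,0] = (10001011111)·(11011010101) mod 2 = 1+0+0+0+1+0+1+0+1+0+1 mod 2 = 1
  c[1] = d·G[:,1] = (10001011111)·(10110110011) mod 2 = 1+0+0+0+0+0+1+0+0+1+1 mod 2 = 0
  c[2] = d·G[:,2] = (10001011111)·(10000000000) mod 2 = 1+0+0+0+0+0+0+0+0+0+0 mod 2 = 1
  c[3] = d·G[:,3] = (10001011111)·(01110001111) mod 2 = 0+0+0+0+0+0+0+1+1+1+1 mod 2 = 0
  c[4] = d·G[:,4] = (10001011111)·(01000000000) mod 2 = 0+0+0+0+0+0+0+0+0+0+0 mod 2 = 0
  c[5] = d·G[:,5] = (10001011111)·(00100000000) mod 2 = 0+0+0+0+0+0+0+0+0+0+0 mod 2 = 0
  c[6] = d·G[:,6] = (10001011111)·(00010000000) mod 2 = 0+0+0+0+0+0+0+0+0+0+0 mod 2 = 0
  c[7] = d·G[:,7] = (10001011111)·(00001111111) mod 2 = 0+0+0+0+1+0+1+1+1+1+1 mod 2 = 0
  c[8] = d·G[:,8] = (10001011111)·(00001000000) mod 2 = 0+0+0+0+1+0+0+0+0+0+0 mod 2 = 1
  c[9] = d·G[:,9] = (10001011111)·(00000100000) mod 2 = 0+0+0+0+0+0+0+0+0+0+0 mod 2 = 0
  c[10] = d·G[:,10] = (10001011111)·(00000010000) mod 2 = 0+0+0+0+0+0+1+0+0+0+0 mod 2 = 1
  c[11] = d·G[:,11] = (10001011111)·(00000001000) mod 2 = 0+0+0+0+0+0+0+1+0+0+0 mod 2 = 1
  c[12] = d·G[:,12] = (10001011111)·(00000000100) mod 2 = 0+0+0+0+0+0+0+0+1+0+0 mod 2 = 1
  c[13] = d·G[:,13] = (10001011111)·(00000000010) mod 2 = 0+0+0+0+0+0+0+0+0+1+0 mod 2 = 1
  c[14] = d·G[:,14] = (10001011111)·(00000000001) mod 2 = 0+0+0+0+0+0+0+0+0+0+1 mod 2 = 1
Codeword = 101000001011111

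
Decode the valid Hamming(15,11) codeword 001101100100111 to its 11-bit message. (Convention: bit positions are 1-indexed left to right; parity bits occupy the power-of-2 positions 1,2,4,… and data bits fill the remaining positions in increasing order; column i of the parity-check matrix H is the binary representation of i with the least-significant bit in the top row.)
Parity bits occupy power-of-2 positions; data bits are at positions {3,5,6,7,9,10,11,12,13,14,15} (1-indexed).
Extract: c[3]=1 c[5]=0 c[6]=1 c[7]=1 c[9]=0 c[10]=1 c[11]=0 c[12]=0 c[13]=1 c[14]=1 c[15]=1
Data = 10110100111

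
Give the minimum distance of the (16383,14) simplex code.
d_min = 8192 (every nonzero codeword of the simplex code S_14 has weight 2^(r−1) = 8192).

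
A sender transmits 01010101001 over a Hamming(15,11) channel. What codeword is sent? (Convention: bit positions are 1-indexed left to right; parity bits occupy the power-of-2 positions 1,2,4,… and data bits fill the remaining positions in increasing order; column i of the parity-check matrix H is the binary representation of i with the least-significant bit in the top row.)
Codeword c = d · G (mod 2), d = 01010101001:
  c[0] = d·G[:,0] = (01010101001)·(11011010101) mod 2 = 0+1+0+1+0+0+0+0+0+0+1 mod 2 = 1
  c[1] = d·G[:,1] = (01010101001)·(10110110011) mod 2 = 0+0+0+1+0+1+0+0+0+0+1 mod 2 = 1
  c[2] = d·G[:,2] = (01010101001)·(10000000000) mod 2 = 0+0+0+0+0+0+0+0+0+0+0 mod 2 = 0
  c[3] = d·G[:,3] = (01010101001)·(01110001111) mod 2 = 0+1+0+1+0+0+0+1+0+0+1 mod 2 = 0
  c[4] = d·G[:,4] = (01010101001)·(01000000000) mod 2 = 0+1+0+0+0+0+0+0+0+0+0 mod 2 = 1
  c[5] = d·G[:,5] = (01010101001)·(00100000000) mod 2 = 0+0+0+0+0+0+0+0+0+0+0 mod 2 = 0
  c[6] = d·G[:,6] = (01010101001)·(00010000000) mod 2 = 0+0+0+1+0+0+0+0+0+0+0 mod 2 = 1
  c[7] = d·G[:,7] = (01010101001)·(00001111111) mod 2 = 0+0+0+0+0+1+0+1+0+0+1 mod 2 = 1
  c[8] = d·G[:,8] = (01010101001)·(00001000000) mod 2 = 0+0+0+0+0+0+0+0+0+0+0 mod 2 = 0
  c[9] = d·G[:,9] = (01010101001)·(00000100000) mod 2 = 0+0+0+0+0+1+0+0+0+0+0 mod 2 = 1
  c[10] = d·G[:,10] = (01010101001)·(00000010000) mod 2 = 0+0+0+0+0+0+0+0+0+0+0 mod 2 = 0
  c[11] = d·G[:,11] = (01010101001)·(00000001000) mod 2 = 0+0+0+0+0+0+0+1+0+0+0 mod 2 = 1
  c[12] = d·G[:,12] = (01010101001)·(00000000100) mod 2 = 0+0+0+0+0+0+0+0+0+0+0 mod 2 = 0
  c[13] = d·G[:,13] = (01010101001)·(00000000010) mod 2 = 0+0+0+0+0+0+0+0+0+0+0 mod 2 = 0
  c[14] = d·G[:,14] = (01010101001)·(00000000001) mod 2 = 0+0+0+0+0+0+0+0+0+0+1 mod 2 = 1
Codeword = 110010110101001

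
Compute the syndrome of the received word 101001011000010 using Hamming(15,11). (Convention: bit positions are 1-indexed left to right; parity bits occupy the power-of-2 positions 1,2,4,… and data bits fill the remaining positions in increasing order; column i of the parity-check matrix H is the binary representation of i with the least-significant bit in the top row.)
Syndrome s = H · r^T (mod 2), r = 101001011000010:
  s[0] = (101010101010101)·(101001011000010) mod 2 = 1+0+1+0+0+0+0+0+1+0+0+0+0+0+0 mod 2 = 1
  s[1] = (011001100110011)·(101001011000010) mod 2 = 0+0+1+0+0+1+0+0+0+0+0+0+0+1+0 mod 2 = 1
  s[2] = (000111100001111)·(101001011000010) mod 2 = 0+0+0+0+0+1+0+0+0+0+0+0+0+1+0 mod 2 = 0
  s[3] = (000000011111111)·(101001011000010) mod 2 = 0+0+0+0+0+0+0+1+1+0+0+0+0+1+0 mod 2 = 1
Syndrome = 1101
Non-zero syndrome: error at position 11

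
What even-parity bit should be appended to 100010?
Sum of data bits: 1+0+0+0+1+0 = 2.
2 mod 2 = 0, so parity bit = 0.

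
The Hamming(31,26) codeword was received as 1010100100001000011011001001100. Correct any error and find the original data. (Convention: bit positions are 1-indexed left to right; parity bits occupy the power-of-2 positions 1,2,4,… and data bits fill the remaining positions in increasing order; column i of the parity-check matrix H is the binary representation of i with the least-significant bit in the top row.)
Syndrome s = H · r^T (mod 2), r = 1010100100001000011011001001100:
  s[0] = (1010101010101010101010101010101)·(1010100100001000011011001001100) mod 2 = 1+0+1+0+1+0+0+0+0+0+0+0+1+0+0+0+0+0+1+0+1+0+0+0+1+0+0+0+1+0+0 mod 2 = 0
  s[1] = (0110011001100110011001100110011)·(1010100100001000011011001001100) mod 2 = 0+0+1+0+0+0+0+0+0+0+0+0+0+0+0+0+0+1+1+0+0+1+0+0+0+0+0+0+0+0+0 mod 2 = 0
  s[2] = (0001111000011110000111100001111)·(1010100100001000011011001001100) mod 2 = 0+0+0+0+1+0+0+0+0+0+0+0+1+0+0+0+0+0+0+0+1+1+0+0+0+0+0+1+1+0+0 mod 2 = 0
  s[3] = (0000000111111110000000011111111)·(1010100100001000011011001001100) mod 2 = 0+0+0+0+0+0+0+1+0+0+0+0+1+0+0+0+0+0+0+0+0+0+0+0+1+0+0+1+1+0+0 mod 2 = 1
  s[4] = (0000000000000001111111111111111)·(1010100100001000011011001001100) mod 2 = 0+0+0+0+0+0+0+0+0+0+0+0+0+0+0+0+0+1+1+0+1+1+0+0+1+0+0+1+1+0+0 mod 2 = 1
Syndrome = 00011
Column 24 of H equals this syndrome → error at bit 24 (1-indexed).
Flip bit 24: 1010100100001000011011001001100 → 1010100100001000011011011001100
Extract data bits at positions {3,5,6,7,9,10,11,12,13,14,15,17,18,19,20,21,22,23,24,25,26,27,28,29,30,31}: 11000000100011011011001100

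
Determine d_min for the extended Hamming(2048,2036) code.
d_min = 4 (adding an overall parity bit to Hamming(2047,2036) raises d_min from 3 to 4).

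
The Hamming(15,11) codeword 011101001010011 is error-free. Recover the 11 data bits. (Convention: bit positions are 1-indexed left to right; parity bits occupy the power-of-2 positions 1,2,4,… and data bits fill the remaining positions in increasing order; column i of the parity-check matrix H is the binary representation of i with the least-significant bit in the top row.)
Parity bits occupy power-of-2 positions; data bits are at positions {3,5,6,7,9,10,11,12,13,14,15} (1-indexed).
Extract: c[3]=1 c[5]=0 c[6]=1 c[7]=0 c[9]=1 c[10]=0 c[11]=1 c[12]=0 c[13]=0 c[14]=1 c[15]=1
Data = 10101010011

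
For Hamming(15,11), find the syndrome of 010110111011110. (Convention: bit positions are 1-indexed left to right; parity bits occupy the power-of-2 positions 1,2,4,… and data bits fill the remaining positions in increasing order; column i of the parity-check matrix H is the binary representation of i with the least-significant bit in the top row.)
Syndrome s = H · r^T (mod 2), r = 010110111011110:
  s[0] = (101010101010101)·(010110111011110) mod 2 = 0+0+0+0+1+0+1+0+1+0+1+0+1+0+0 mod 2 = 1
  s[1] = (011001100110011)·(010110111011110) mod 2 = 0+1+0+0+0+0+1+0+0+0+1+0+0+1+0 mod 2 = 0
  s[2] = (000111100001111)·(010110111011110) mod 2 = 0+0+0+1+1+0+1+0+0+0+0+1+1+1+0 mod 2 = 0
  s[3] = (000000011111111)·(010110111011110) mod 2 = 0+0+0+0+0+0+0+1+1+0+1+1+1+1+0 mod 2 = 0
Syndrome = 1000
Non-zero syndrome: error at position 1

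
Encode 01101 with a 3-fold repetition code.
Repeat each bit 3× and concatenate:
0→000  1→111  1→111  0→000  1→111
Codeword = 000111111000111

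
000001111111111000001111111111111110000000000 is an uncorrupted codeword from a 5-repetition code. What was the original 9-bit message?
Split into 5-bit blocks: 00000 11111 11111 00000 11111 11111 11111 00000 00000
Data = 011011100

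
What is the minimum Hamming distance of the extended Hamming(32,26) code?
d_min = 4 (adding an overall parity bit to Hamming(31,26) raises d_min from 3 to 4).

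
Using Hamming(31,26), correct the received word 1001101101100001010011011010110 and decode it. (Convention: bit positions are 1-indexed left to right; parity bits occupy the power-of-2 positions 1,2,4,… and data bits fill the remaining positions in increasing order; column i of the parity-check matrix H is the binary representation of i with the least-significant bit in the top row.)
Syndrome s = H · r^T (mod 2), r = 1001101101100001010011011010110:
  s[0] = (1010101010101010101010101010101)·(1001101101100001010011011010110) mod 2 = 1+0+0+0+1+0+1+0+0+0+1+0+0+0+0+0+0+0+0+0+1+0+0+0+1+0+1+0+1+0+0 mod 2 = 0
  s[1] = (0110011001100110011001100110011)·(1001101101100001010011011010110) mod 2 = 0+0+0+0+0+0+1+0+0+1+1+0+0+0+0+0+0+1+0+0+0+1+0+0+0+0+1+0+0+1+0 mod 2 = 1
  s[2] = (0001111000011110000111100001111)·(1001101101100001010011011010110) mod 2 = 0+0+0+1+1+0+1+0+0+0+0+0+0+0+0+0+0+0+0+0+1+1+0+0+0+0+0+0+1+1+0 mod 2 = 1
  s[3] = (0000000111111110000000011111111)·(1001101101100001010011011010110) mod 2 = 0+0+0+0+0+0+0+1+0+1+1+0+0+0+0+0+0+0+0+0+0+0+0+1+1+0+1+0+1+1+0 mod 2 = 0
  s[4] = (0000000000000001111111111111111)·(1001101101100001010011011010110) mod 2 = 0+0+0+0+0+0+0+0+0+0+0+0+0+0+0+1+0+1+0+0+1+1+0+1+1+0+1+0+1+1+0 mod 2 = 1
Syndrome = 01101
Column 22 of H equals this syndrome → error at bit 22 (1-indexed).
Flip bit 22: 1001101101100001010011011010110 → 1001101101100001010010011010110
Extract data bits at positions {3,5,6,7,9,10,11,12,13,14,15,17,18,19,20,21,22,23,24,25,26,27,28,29,30,31}: 01010110000010010011010110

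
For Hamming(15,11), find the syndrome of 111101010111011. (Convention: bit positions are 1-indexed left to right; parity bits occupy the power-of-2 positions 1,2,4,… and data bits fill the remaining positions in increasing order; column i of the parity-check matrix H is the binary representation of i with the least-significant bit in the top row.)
Syndrome s = H · r^T (mod 2), r = 111101010111011:
  s[0] = (101010101010101)·(111101010111011) mod 2 = 1+0+1+0+0+0+0+0+0+0+1+0+0+0+1 mod 2 = 0
  s[1] = (011001100110011)·(111101010111011) mod 2 = 0+1+1+0+0+1+0+0+0+1+1+0+0+1+1 mod 2 = 1
  s[2] = (000111100001111)·(111101010111011) mod 2 = 0+0+0+1+0+1+0+0+0+0+0+1+0+1+1 mod 2 = 1
  s[3] = (000000011111111)·(111101010111011) mod 2 = 0+0+0+0+0+0+0+1+0+1+1+1+0+1+1 mod 2 = 0
Syndrome = 0110
Non-zero syndrome: error at position 6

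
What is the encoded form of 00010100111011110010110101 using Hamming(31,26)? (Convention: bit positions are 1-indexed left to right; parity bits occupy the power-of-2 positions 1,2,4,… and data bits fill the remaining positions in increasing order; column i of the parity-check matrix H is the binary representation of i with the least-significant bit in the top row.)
Codeword c = d · G (mod 2), d = 00010100111011110010110101:
  c[0] = d·G[:,0] = (00010100111011110010110101)·(11011010101101010101010101) mod 2 = 0+0+0+1+0+0+0+0+1+0+1+0+0+1+0+1+0+0+0+0+0+1+0+1+0+1 mod 2 = 0
  c[1] = d·G[:,1] = (00010100111011110010110101)·(10110110011011001100110011) mod 2 = 0+0+0+1+0+1+0+0+0+1+1+0+1+1+0+0+0+0+0+0+1+1+0+0+0+1 mod 2 = 1
  c[2] = d·G[:,2] = (00010100111011110010110101)·(10000000000000000000000000) mod 2 = 0+0+0+0+0+0+0+0+0+0+0+0+0+0+0+0+0+0+0+0+0+0+0+0+0+0 mod 2 = 0
  c[3] = d·G[:,3] = (00010100111011110010110101)·(01110001111000111100001111) mod 2 = 0+0+0+1+0+0+0+0+1+1+1+0+0+0+1+1+0+0+0+0+0+0+0+1+0+1 mod 2 = 0
  c[4] = d·G[:,4] = (00010100111011110010110101)·(01000000000000000000000000) mod 2 = 0+0+0+0+0+0+0+0+0+0+0+0+0+0+0+0+0+0+0+0+0+0+0+0+0+0 mod 2 = 0
  c[5] = d·G[:,5] = (00010100111011110010110101)·(00100000000000000000000000) mod 2 = 0+0+0+0+0+0+0+0+0+0+0+0+0+0+0+0+0+0+0+0+0+0+0+0+0+0 mod 2 = 0
  c[6] = d·G[:,6] = (00010100111011110010110101)·(00010000000000000000000000) mod 2 = 0+0+0+1+0+0+0+0+0+0+0+0+0+0+0+0+0+0+0+0+0+0+0+0+0+0 mod 2 = 1
  c[7] = d·G[:,7] = (00010100111011110010110101)·(00001111111000000011111111) mod 2 = 0+0+0+0+0+1+0+0+1+1+1+0+0+0+0+0+0+0+1+0+1+1+0+1+0+1 mod 2 = 1
  c[8] = d·G[:,8] = (00010100111011110010110101)·(00001000000000000000000000) mod 2 = 0+0+0+0+0+0+0+0+0+0+0+0+0+0+0+0+0+0+0+0+0+0+0+0+0+0 mod 2 = 0
  c[9] = d·G[:,9] = (00010100111011110010110101)·(00000100000000000000000000) mod 2 = 0+0+0+0+0+1+0+0+0+0+0+0+0+0+0+0+0+0+0+0+0+0+0+0+0+0 mod 2 = 1
  c[10] = d·G[:,10] = (00010100111011110010110101)·(00000010000000000000000000) mod 2 = 0+0+0+0+0+0+0+0+0+0+0+0+0+0+0+0+0+0+0+0+0+0+0+0+0+0 mod 2 = 0
  c[11] = d·G[:,11] = (00010100111011110010110101)·(00000001000000000000000000) mod 2 = 0+0+0+0+0+0+0+0+0+0+0+0+0+0+0+0+0+0+0+0+0+0+0+0+0+0 mod 2 = 0
  c[12] = d·G[:,12] = (00010100111011110010110101)·(00000000100000000000000000) mod 2 = 0+0+0+0+0+0+0+0+1+0+0+0+0+0+0+0+0+0+0+0+0+0+0+0+0+0 mod 2 = 1
  c[13] = d·G[:,13] = (00010100111011110010110101)·(00000000010000000000000000) mod 2 = 0+0+0+0+0+0+0+0+0+1+0+0+0+0+0+0+0+0+0+0+0+0+0+0+0+0 mod 2 = 1
  c[14] = d·G[:,14] = (00010100111011110010110101)·(00000000001000000000000000) mod 2 = 0+0+0+0+0+0+0+0+0+0+1+0+0+0+0+0+0+0+0+0+0+0+0+0+0+0 mod 2 = 1
  c[15] = d·G[:,15] = (00010100111011110010110101)·(00000000000111111111111111) mod 2 = 0+0+0+0+0+0+0+0+0+0+0+0+1+1+1+1+0+0+1+0+1+1+0+1+0+1 mod 2 = 1
  c[16] = d·G[:,16] = (00010100111011110010110101)·(00000000000100000000000000) mod 2 = 0+0+0+0+0+0+0+0+0+0+0+0+0+0+0+0+0+0+0+0+0+0+0+0+0+0 mod 2 = 0
  c[17] = d·G[:,17] = (00010100111011110010110101)·(00000000000010000000000000) mod 2 = 0+0+0+0+0+0+0+0+0+0+0+0+1+0+0+0+0+0+0+0+0+0+0+0+0+0 mod 2 = 1
  c[18] = d·G[:,18] = (00010100111011110010110101)·(00000000000001000000000000) mod 2 = 0+0+0+0+0+0+0+0+0+0+0+0+0+1+0+0+0+0+0+0+0+0+0+0+0+0 mod 2 = 1
  c[19] = d·G[:,19] = (00010100111011110010110101)·(00000000000000100000000000) mod 2 = 0+0+0+0+0+0+0+0+0+0+0+0+0+0+1+0+0+0+0+0+0+0+0+0+0+0 mod 2 = 1
  c[20] = d·G[:,20] = (00010100111011110010110101)·(00000000000000010000000000) mod 2 = 0+0+0+0+0+0+0+0+0+0+0+0+0+0+0+1+0+0+0+0+0+0+0+0+0+0 mod 2 = 1
  c[21] = d·G[:,21] = (00010100111011110010110101)·(00000000000000001000000000) mod 2 = 0+0+0+0+0+0+0+0+0+0+0+0+0+0+0+0+0+0+0+0+0+0+0+0+0+0 mod 2 = 0
  c[22] = d·G[:,22] = (00010100111011110010110101)·(00000000000000000100000000) mod 2 = 0+0+0+0+0+0+0+0+0+0+0+0+0+0+0+0+0+0+0+0+0+0+0+0+0+0 mod 2 = 0
  c[23] = d·G[:,23] = (00010100111011110010110101)·(00000000000000000010000000) mod 2 = 0+0+0+0+0+0+0+0+0+0+0+0+0+0+0+0+0+0+1+0+0+0+0+0+0+0 mod 2 = 1
  c[24] = d·G[:,24] = (00010100111011110010110101)·(00000000000000000001000000) mod 2 = 0+0+0+0+0+0+0+0+0+0+0+0+0+0+0+0+0+0+0+0+0+0+0+0+0+0 mod 2 = 0
  c[25] = d·G[:,25] = (00010100111011110010110101)·(00000000000000000000100000) mod 2 = 0+0+0+0+0+0+0+0+0+0+0+0+0+0+0+0+0+0+0+0+1+0+0+0+0+0 mod 2 = 1
  c[26] = d·G[:,26] = (00010100111011110010110101)·(00000000000000000000010000) mod 2 = 0+0+0+0+0+0+0+0+0+0+0+0+0+0+0+0+0+0+0+0+0+1+0+0+0+0 mod 2 = 1
  c[27] = d·G[:,27] = (00010100111011110010110101)·(00000000000000000000001000) mod 2 = 0+0+0+0+0+0+0+0+0+0+0+0+0+0+0+0+0+0+0+0+0+0+0+0+0+0 mod 2 = 0
  c[28] = d·G[:,28] = (00010100111011110010110101)·(00000000000000000000000100) mod 2 = 0+0+0+0+0+0+0+0+0+0+0+0+0+0+0+0+0+0+0+0+0+0+0+1+0+0 mod 2 = 1
  c[29] = d·G[:,29] = (00010100111011110010110101)·(00000000000000000000000010) mod 2 = 0+0+0+0+0+0+0+0+0+0+0+0+0+0+0+0+0+0+0+0+0+0+0+0+0+0 mod 2 = 0
  c[30] = d·G[:,30] = (00010100111011110010110101)·(00000000000000000000000001) mod 2 = 0+0+0+0+0+0+0+0+0+0+0+0+0+0+0+0+0+0+0+0+0+0+0+0+0+1 mod 2 = 1
Codeword = 0100001101001111011110010110101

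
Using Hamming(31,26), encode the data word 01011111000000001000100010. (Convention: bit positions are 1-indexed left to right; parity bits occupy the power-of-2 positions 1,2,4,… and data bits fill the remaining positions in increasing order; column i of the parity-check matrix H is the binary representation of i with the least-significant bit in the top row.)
Codeword c = d · G (mod 2), d = 01011111000000001000100010:
  c[0] = d·G[:,0] = (01011111000000001000100010)·(11011010101101010101010101) mod 2 = 0+1+0+1+1+0+1+0+0+0+0+0+0+0+0+0+0+0+0+0+0+0+0+0+0+0 mod 2 = 0
  c[1] = d·G[:,1] = (01011111000000001000100010)·(10110110011011001100110011) mod 2 = 0+0+0+1+0+1+1+0+0+0+0+0+0+0+0+0+1+0+0+0+1+0+0+0+1+0 mod 2 = 0
  c[2] = d·G[:,2] = (01011111000000001000100010)·(10000000000000000000000000) mod 2 = 0+0+0+0+0+0+0+0+0+0+0+0+0+0+0+0+0+0+0+0+0+0+0+0+0+0 mod 2 = 0
  c[3] = d·G[:,3] = (01011111000000001000100010)·(01110001111000111100001111) mod 2 = 0+1+0+1+0+0+0+1+0+0+0+0+0+0+0+0+1+0+0+0+0+0+0+0+1+0 mod 2 = 1
  c[4] = d·G[:,4] = (01011111000000001000100010)·(01000000000000000000000000) mod 2 = 0+1+0+0+0+0+0+0+0+0+0+0+0+0+0+0+0+0+0+0+0+0+0+0+0+0 mod 2 = 1
  c[5] = d·G[:,5] = (01011111000000001000100010)·(00100000000000000000000000) mod 2 = 0+0+0+0+0+0+0+0+0+0+0+0+0+0+0+0+0+0+0+0+0+0+0+0+0+0 mod 2 = 0
  c[6] = d·G[:,6] = (01011111000000001000100010)·(00010000000000000000000000) mod 2 = 0+0+0+1+0+0+0+0+0+0+0+0+0+0+0+0+0+0+0+0+0+0+0+0+0+0 mod 2 = 1
  c[7] = d·G[:,7] = (01011111000000001000100010)·(00001111111000000011111111) mod 2 = 0+0+0+0+1+1+1+1+0+0+0+0+0+0+0+0+0+0+0+0+1+0+0+0+1+0 mod 2 = 0
  c[8] = d·G[:,8] = (01011111000000001000100010)·(00001000000000000000000000) mod 2 = 0+0+0+0+1+0+0+0+0+0+0+0+0+0+0+0+0+0+0+0+0+0+0+0+0+0 mod 2 = 1
  c[9] = d·G[:,9] = (01011111000000001000100010)·(00000100000000000000000000) mod 2 = 0+0+0+0+0+1+0+0+0+0+0+0+0+0+0+0+0+0+0+0+0+0+0+0+0+0 mod 2 = 1
  c[10] = d·G[:,10] = (01011111000000001000100010)·(00000010000000000000000000) mod 2 = 0+0+0+0+0+0+1+0+0+0+0+0+0+0+0+0+0+0+0+0+0+0+0+0+0+0 mod 2 = 1
  c[11] = d·G[:,11] = (01011111000000001000100010)·(00000001000000000000000000) mod 2 = 0+0+0+0+0+0+0+1+0+0+0+0+0+0+0+0+0+0+0+0+0+0+0+0+0+0 mod 2 = 1
  c[12] = d·G[:,12] = (01011111000000001000100010)·(00000000100000000000000000) mod 2 = 0+0+0+0+0+0+0+0+0+0+0+0+0+0+0+0+0+0+0+0+0+0+0+0+0+0 mod 2 = 0
  c[13] = d·G[:,13] = (01011111000000001000100010)·(00000000010000000000000000) mod 2 = 0+0+0+0+0+0+0+0+0+0+0+0+0+0+0+0+0+0+0+0+0+0+0+0+0+0 mod 2 = 0
  c[14] = d·G[:,14] = (01011111000000001000100010)·(00000000001000000000000000) mod 2 = 0+0+0+0+0+0+0+0+0+0+0+0+0+0+0+0+0+0+0+0+0+0+0+0+0+0 mod 2 = 0
  c[15] = d·G[:,15] = (01011111000000001000100010)·(00000000000111111111111111) mod 2 = 0+0+0+0+0+0+0+0+0+0+0+0+0+0+0+0+1+0+0+0+1+0+0+0+1+0 mod 2 = 1
  c[16] = d·G[:,16] = (01011111000000001000100010)·(00000000000100000000000000) mod 2 = 0+0+0+0+0+0+0+0+0+0+0+0+0+0+0+0+0+0+0+0+0+0+0+0+0+0 mod 2 = 0
  c[17] = d·G[:,17] = (01011111000000001000100010)·(00000000000010000000000000) mod 2 = 0+0+0+0+0+0+0+0+0+0+0+0+0+0+0+0+0+0+0+0+0+0+0+0+0+0 mod 2 = 0
  c[18] = d·G[:,18] = (01011111000000001000100010)·(00000000000001000000000000) mod 2 = 0+0+0+0+0+0+0+0+0+0+0+0+0+0+0+0+0+0+0+0+0+0+0+0+0+0 mod 2 = 0
  c[19] = d·G[:,19] = (01011111000000001000100010)·(00000000000000100000000000) mod 2 = 0+0+0+0+0+0+0+0+0+0+0+0+0+0+0+0+0+0+0+0+0+0+0+0+0+0 mod 2 = 0
  c[20] = d·G[:,20] = (01011111000000001000100010)·(00000000000000010000000000) mod 2 = 0+0+0+0+0+0+0+0+0+0+0+0+0+0+0+0+0+0+0+0+0+0+0+0+0+0 mod 2 = 0
  c[21] = d·G[:,21] = (01011111000000001000100010)·(00000000000000001000000000) mod 2 = 0+0+0+0+0+0+0+0+0+0+0+0+0+0+0+0+1+0+0+0+0+0+0+0+0+0 mod 2 = 1
  c[22] = d·G[:,22] = (01011111000000001000100010)·(00000000000000000100000000) mod 2 = 0+0+0+0+0+0+0+0+0+0+0+0+0+0+0+0+0+0+0+0+0+0+0+0+0+0 mod 2 = 0
  c[23] = d·G[:,23] = (01011111000000001000100010)·(00000000000000000010000000) mod 2 = 0+0+0+0+0+0+0+0+0+0+0+0+0+0+0+0+0+0+0+0+0+0+0+0+0+0 mod 2 = 0
  c[24] = d·G[:,24] = (01011111000000001000100010)·(00000000000000000001000000) mod 2 = 0+0+0+0+0+0+0+0+0+0+0+0+0+0+0+0+0+0+0+0+0+0+0+0+0+0 mod 2 = 0
  c[25] = d·G[:,25] = (01011111000000001000100010)·(00000000000000000000100000) mod 2 = 0+0+0+0+0+0+0+0+0+0+0+0+0+0+0+0+0+0+0+0+1+0+0+0+0+0 mod 2 = 1
  c[26] = d·G[:,26] = (01011111000000001000100010)·(00000000000000000000010000) mod 2 = 0+0+0+0+0+0+0+0+0+0+0+0+0+0+0+0+0+0+0+0+0+0+0+0+0+0 mod 2 = 0
  c[27] = d·G[:,27] = (01011111000000001000100010)·(00000000000000000000001000) mod 2 = 0+0+0+0+0+0+0+0+0+0+0+0+0+0+0+0+0+0+0+0+0+0+0+0+0+0 mod 2 = 0
  c[28] = d·G[:,28] = (01011111000000001000100010)·(00000000000000000000000100) mod 2 = 0+0+0+0+0+0+0+0+0+0+0+0+0+0+0+0+0+0+0+0+0+0+0+0+0+0 mod 2 = 0
  c[29] = d·G[:,29] = (01011111000000001000100010)·(00000000000000000000000010) mod 2 = 0+0+0+0+0+0+0+0+0+0+0+0+0+0+0+0+0+0+0+0+0+0+0+0+1+0 mod 2 = 1
  c[30] = d·G[:,30] = (01011111000000001000100010)·(00000000000000000000000001) mod 2 = 0+0+0+0+0+0+0+0+0+0+0+0+0+0+0+0+0+0+0+0+0+0+0+0+0+0 mod 2 = 0
Codeword = 0001101011110001000001000100010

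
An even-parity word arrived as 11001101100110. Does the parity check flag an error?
Sum of received bits: 1+1+0+0+1+1+0+1+1+0+0+1+1+0 = 8; 8 mod 2 = 0. Result is 0 → no error detected.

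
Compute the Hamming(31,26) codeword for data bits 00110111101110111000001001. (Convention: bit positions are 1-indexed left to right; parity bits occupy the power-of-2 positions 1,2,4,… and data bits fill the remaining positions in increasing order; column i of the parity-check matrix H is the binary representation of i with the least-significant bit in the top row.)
Codeword c = d · G (mod 2), d = 00110111101110111000001001:
  c[0] = d·G[:,0] = (00110111101110111000001001)·(11011010101101010101010101) mod 2 = 0+0+0+1+0+0+1+0+1+0+1+1+0+0+0+1+0+0+0+0+0+0+0+0+0+1 mod 2 = 1
  c[1] = d·G[:,1] = (00110111101110111000001001)·(10110110011011001100110011) mod 2 = 0+0+1+1+0+1+1+0+0+0+1+0+1+0+0+0+1+0+0+0+0+0+0+0+0+1 mod 2 = 0
  c[2] = d·G[:,2] = (00110111101110111000001001)·(10000000000000000000000000) mod 2 = 0+0+0+0+0+0+0+0+0+0+0+0+0+0+0+0+0+0+0+0+0+0+0+0+0+0 mod 2 = 0
  c[3] = d·G[:,3] = (00110111101110111000001001)·(01110001111000111100001111) mod 2 = 0+0+1+1+0+0+0+1+1+0+1+0+0+0+1+1+1+0+0+0+0+0+1+0+0+1 mod 2 = 0
  c[4] = d·G[:,4] = (00110111101110111000001001)·(01000000000000000000000000) mod 2 = 0+0+0+0+0+0+0+0+0+0+0+0+0+0+0+0+0+0+0+0+0+0+0+0+0+0 mod 2 = 0
  c[5] = d·G[:,5] = (00110111101110111000001001)·(00100000000000000000000000) mod 2 = 0+0+1+0+0+0+0+0+0+0+0+0+0+0+0+0+0+0+0+0+0+0+0+0+0+0 mod 2 = 1
  c[6] = d·G[:,6] = (00110111101110111000001001)·(00010000000000000000000000) mod 2 = 0+0+0+1+0+0+0+0+0+0+0+0+0+0+0+0+0+0+0+0+0+0+0+0+0+0 mod 2 = 1
  c[7] = d·G[:,7] = (00110111101110111000001001)·(00001111111000000011111111) mod 2 = 0+0+0+0+0+1+1+1+1+0+1+0+0+0+0+0+0+0+0+0+0+0+1+0+0+1 mod 2 = 1
  c[8] = d·G[:,8] = (00110111101110111000001001)·(00001000000000000000000000) mod 2 = 0+0+0+0+0+0+0+0+0+0+0+0+0+0+0+0+0+0+0+0+0+0+0+0+0+0 mod 2 = 0
  c[9] = d·G[:,9] = (00110111101110111000001001)·(00000100000000000000000000) mod 2 = 0+0+0+0+0+1+0+0+0+0+0+0+0+0+0+0+0+0+0+0+0+0+0+0+0+0 mod 2 = 1
  c[10] = d·G[:,10] = (00110111101110111000001001)·(00000010000000000000000000) mod 2 = 0+0+0+0+0+0+1+0+0+0+0+0+0+0+0+0+0+0+0+0+0+0+0+0+0+0 mod 2 = 1
  c[11] = d·G[:,11] = (00110111101110111000001001)·(00000001000000000000000000) mod 2 = 0+0+0+0+0+0+0+1+0+0+0+0+0+0+0+0+0+0+0+0+0+0+0+0+0+0 mod 2 = 1
  c[12] = d·G[:,12] = (00110111101110111000001001)·(00000000100000000000000000) mod 2 = 0+0+0+0+0+0+0+0+1+0+0+0+0+0+0+0+0+0+0+0+0+0+0+0+0+0 mod 2 = 1
  c[13] = d·G[:,13] = (00110111101110111000001001)·(00000000010000000000000000) mod 2 = 0+0+0+0+0+0+0+0+0+0+0+0+0+0+0+0+0+0+0+0+0+0+0+0+0+0 mod 2 = 0
  c[14] = d·G[:,14] = (00110111101110111000001001)·(00000000001000000000000000) mod 2 = 0+0+0+0+0+0+0+0+0+0+1+0+0+0+0+0+0+0+0+0+0+0+0+0+0+0 mod 2 = 1
  c[15] = d·G[:,15] = (00110111101110111000001001)·(00000000000111111111111111) mod 2 = 0+0+0+0+0+0+0+0+0+0+0+1+1+0+1+1+1+0+0+0+0+0+1+0+0+1 mod 2 = 1
  c[16] = d·G[:,16] = (00110111101110111000001001)·(00000000000100000000000000) mod 2 = 0+0+0+0+0+0+0+0+0+0+0+1+0+0+0+0+0+0+0+0+0+0+0+0+0+0 mod 2 = 1
  c[17] = d·G[:,17] = (00110111101110111000001001)·(00000000000010000000000000) mod 2 = 0+0+0+0+0+0+0+0+0+0+0+0+1+0+0+0+0+0+0+0+0+0+0+0+0+0 mod 2 = 1
  c[18] = d·G[:,18] = (00110111101110111000001001)·(00000000000001000000000000) mod 2 = 0+0+0+0+0+0+0+0+0+0+0+0+0+0+0+0+0+0+0+0+0+0+0+0+0+0 mod 2 = 0
  c[19] = d·G[:,19] = (00110111101110111000001001)·(00000000000000100000000000) mod 2 = 0+0+0+0+0+0+0+0+0+0+0+0+0+0+1+0+0+0+0+0+0+0+0+0+0+0 mod 2 = 1
  c[20] = d·G[:,20] = (00110111101110111000001001)·(00000000000000010000000000) mod 2 = 0+0+0+0+0+0+0+0+0+0+0+0+0+0+0+1+0+0+0+0+0+0+0+0+0+0 mod 2 = 1
  c[21] = d·G[:,21] = (00110111101110111000001001)·(00000000000000001000000000) mod 2 = 0+0+0+0+0+0+0+0+0+0+0+0+0+0+0+0+1+0+0+0+0+0+0+0+0+0 mod 2 = 1
  c[22] = d·G[:,22] = (00110111101110111000001001)·(00000000000000000100000000) mod 2 = 0+0+0+0+0+0+0+0+0+0+0+0+0+0+0+0+0+0+0+0+0+0+0+0+0+0 mod 2 = 0
  c[23] = d·G[:,23] = (00110111101110111000001001)·(00000000000000000010000000) mod 2 = 0+0+0+0+0+0+0+0+0+0+0+0+0+0+0+0+0+0+0+0+0+0+0+0+0+0 mod 2 = 0
  c[24] = d·G[:,24] = (00110111101110111000001001)·(00000000000000000001000000) mod 2 = 0+0+0+0+0+0+0+0+0+0+0+0+0+0+0+0+0+0+0+0+0+0+0+0+0+0 mod 2 = 0
  c[25] = d·G[:,25] = (00110111101110111000001001)·(00000000000000000000100000) mod 2 = 0+0+0+0+0+0+0+0+0+0+0+0+0+0+0+0+0+0+0+0+0+0+0+0+0+0 mod 2 = 0
  c[26] = d·G[:,26] = (00110111101110111000001001)·(00000000000000000000010000) mod 2 = 0+0+0+0+0+0+0+0+0+0+0+0+0+0+0+0+0+0+0+0+0+0+0+0+0+0 mod 2 = 0
  c[27] = d·G[:,27] = (00110111101110111000001001)·(00000000000000000000001000) mod 2 = 0+0+0+0+0+0+0+0+0+0+0+0+0+0+0+0+0+0+0+0+0+0+1+0+0+0 mod 2 = 1
  c[28] = d·G[:,28] = (00110111101110111000001001)·(00000000000000000000000100) mod 2 = 0+0+0+0+0+0+0+0+0+0+0+0+0+0+0+0+0+0+0+0+0+0+0+0+0+0 mod 2 = 0
  c[29] = d·G[:,29] = (00110111101110111000001001)·(00000000000000000000000010) mod 2 = 0+0+0+0+0+0+0+0+0+0+0+0+0+0+0+0+0+0+0+0+0+0+0+0+0+0 mod 2 = 0
  c[30] = d·G[:,30] = (00110111101110111000001001)·(00000000000000000000000001) mod 2 = 0+0+0+0+0+0+0+0+0+0+0+0+0+0+0+0+0+0+0+0+0+0+0+0+0+1 mod 2 = 1
Codeword = 1000011101111011110111000001001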